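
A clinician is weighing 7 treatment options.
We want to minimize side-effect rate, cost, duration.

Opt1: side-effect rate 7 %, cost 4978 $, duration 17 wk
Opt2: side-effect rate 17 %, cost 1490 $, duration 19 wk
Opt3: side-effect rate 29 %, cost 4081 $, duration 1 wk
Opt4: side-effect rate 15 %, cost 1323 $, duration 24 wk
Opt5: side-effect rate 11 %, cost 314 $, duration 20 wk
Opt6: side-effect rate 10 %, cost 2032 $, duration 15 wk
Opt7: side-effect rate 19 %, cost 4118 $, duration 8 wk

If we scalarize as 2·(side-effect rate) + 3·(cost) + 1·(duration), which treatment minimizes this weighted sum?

Opt5

Opt1: 2·7 + 3·4978 + 1·17 = 14965
Opt2: 2·17 + 3·1490 + 1·19 = 4523
Opt3: 2·29 + 3·4081 + 1·1 = 12302
Opt4: 2·15 + 3·1323 + 1·24 = 4023
Opt5: 2·11 + 3·314 + 1·20 = 984
Opt6: 2·10 + 3·2032 + 1·15 = 6131
Opt7: 2·19 + 3·4118 + 1·8 = 12400
Lowest: Opt5 at 984.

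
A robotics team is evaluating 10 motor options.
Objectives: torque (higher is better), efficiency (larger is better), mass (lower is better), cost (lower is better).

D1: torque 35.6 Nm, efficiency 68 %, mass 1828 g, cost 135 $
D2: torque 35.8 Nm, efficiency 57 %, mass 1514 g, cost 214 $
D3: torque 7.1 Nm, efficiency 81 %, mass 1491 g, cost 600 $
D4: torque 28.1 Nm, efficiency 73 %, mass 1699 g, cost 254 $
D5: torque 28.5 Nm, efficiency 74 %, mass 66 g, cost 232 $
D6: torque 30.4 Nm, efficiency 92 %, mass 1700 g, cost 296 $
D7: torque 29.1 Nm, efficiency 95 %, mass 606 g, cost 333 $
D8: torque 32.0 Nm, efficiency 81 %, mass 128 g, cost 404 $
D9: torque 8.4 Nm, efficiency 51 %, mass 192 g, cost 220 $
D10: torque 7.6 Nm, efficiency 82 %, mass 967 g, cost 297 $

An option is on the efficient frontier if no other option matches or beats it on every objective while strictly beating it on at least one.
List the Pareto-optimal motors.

D1: not dominated (best cost).
D2: not dominated (best torque).
D3: dominated by D7 (torque 29.1≥7.1, efficiency 95≥81, mass 606≤1491, cost 333≤600).
D4: dominated by D5 (torque 28.5≥28.1, efficiency 74≥73, mass 66≤1699, cost 232≤254).
D5: not dominated (best mass).
D6: not dominated.
D7: not dominated (best efficiency).
D8: not dominated.
D9: not dominated.
D10: not dominated.

D1, D2, D5, D6, D7, D8, D9, D10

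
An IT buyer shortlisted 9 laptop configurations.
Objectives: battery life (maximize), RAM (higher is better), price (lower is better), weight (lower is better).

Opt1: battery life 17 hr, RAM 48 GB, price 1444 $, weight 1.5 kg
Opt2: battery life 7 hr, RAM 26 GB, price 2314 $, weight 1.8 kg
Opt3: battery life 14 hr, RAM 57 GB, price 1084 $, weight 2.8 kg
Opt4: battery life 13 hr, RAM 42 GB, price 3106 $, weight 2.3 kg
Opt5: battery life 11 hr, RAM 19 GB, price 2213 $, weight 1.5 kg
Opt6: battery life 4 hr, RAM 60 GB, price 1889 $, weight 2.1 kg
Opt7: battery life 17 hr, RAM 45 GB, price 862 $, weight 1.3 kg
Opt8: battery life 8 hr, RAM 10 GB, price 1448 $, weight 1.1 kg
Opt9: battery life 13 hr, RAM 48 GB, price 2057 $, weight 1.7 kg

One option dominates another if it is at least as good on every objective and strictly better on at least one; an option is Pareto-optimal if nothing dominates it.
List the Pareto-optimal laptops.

Opt1, Opt3, Opt6, Opt7, Opt8

Opt1: not dominated.
Opt2: dominated by Opt1 (battery life 17≥7, RAM 48≥26, price 1444≤2314, weight 1.5≤1.8).
Opt3: not dominated.
Opt4: dominated by Opt1 (battery life 17≥13, RAM 48≥42, price 1444≤3106, weight 1.5≤2.3).
Opt5: dominated by Opt1 (battery life 17≥11, RAM 48≥19, price 1444≤2213, weight 1.5≤1.5).
Opt6: not dominated (best RAM).
Opt7: not dominated (best price).
Opt8: not dominated (best weight).
Opt9: dominated by Opt1 (battery life 17≥13, RAM 48≥48, price 1444≤2057, weight 1.5≤1.7).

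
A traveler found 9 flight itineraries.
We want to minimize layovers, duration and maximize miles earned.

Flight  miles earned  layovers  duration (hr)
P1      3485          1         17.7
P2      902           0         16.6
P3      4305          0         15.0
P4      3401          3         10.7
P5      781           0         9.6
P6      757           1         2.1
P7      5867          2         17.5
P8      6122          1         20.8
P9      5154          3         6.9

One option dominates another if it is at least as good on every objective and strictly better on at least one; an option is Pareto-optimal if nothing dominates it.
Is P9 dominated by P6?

No

P6 vs P9: P6 is worse on miles earned (757 vs 5154), so it does not dominate P9.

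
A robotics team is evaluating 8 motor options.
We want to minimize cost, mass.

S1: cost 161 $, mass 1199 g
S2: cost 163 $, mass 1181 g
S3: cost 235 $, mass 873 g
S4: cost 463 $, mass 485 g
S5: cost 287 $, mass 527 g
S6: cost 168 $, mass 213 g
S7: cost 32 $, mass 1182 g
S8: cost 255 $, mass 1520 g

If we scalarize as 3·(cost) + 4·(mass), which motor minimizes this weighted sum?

S1: 3·161 + 4·1199 = 5279
S2: 3·163 + 4·1181 = 5213
S3: 3·235 + 4·873 = 4197
S4: 3·463 + 4·485 = 3329
S5: 3·287 + 4·527 = 2969
S6: 3·168 + 4·213 = 1356
S7: 3·32 + 4·1182 = 4824
S8: 3·255 + 4·1520 = 6845
Lowest: S6 at 1356.

S6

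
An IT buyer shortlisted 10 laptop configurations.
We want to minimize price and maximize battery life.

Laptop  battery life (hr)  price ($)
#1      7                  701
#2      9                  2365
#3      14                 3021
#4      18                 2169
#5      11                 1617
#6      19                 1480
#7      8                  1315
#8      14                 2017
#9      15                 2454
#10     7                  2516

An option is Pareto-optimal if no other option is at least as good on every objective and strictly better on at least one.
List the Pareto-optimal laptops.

#1, #6, #7

#1: not dominated (best price).
#2: dominated by #4 (battery life 18≥9, price 2169≤2365).
#3: dominated by #4 (battery life 18≥14, price 2169≤3021).
#4: dominated by #6 (battery life 19≥18, price 1480≤2169).
#5: dominated by #6 (battery life 19≥11, price 1480≤1617).
#6: not dominated (best battery life).
#7: not dominated.
#8: dominated by #6 (battery life 19≥14, price 1480≤2017).
#9: dominated by #4 (battery life 18≥15, price 2169≤2454).
#10: dominated by #1 (battery life 7≥7, price 701≤2516).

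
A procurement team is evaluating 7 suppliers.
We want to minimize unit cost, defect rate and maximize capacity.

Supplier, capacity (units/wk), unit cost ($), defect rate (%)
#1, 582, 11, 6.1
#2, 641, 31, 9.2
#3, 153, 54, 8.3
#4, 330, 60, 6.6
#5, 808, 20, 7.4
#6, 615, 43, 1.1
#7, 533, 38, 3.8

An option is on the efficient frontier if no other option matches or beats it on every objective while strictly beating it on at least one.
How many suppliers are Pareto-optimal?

#1: not dominated (best unit cost).
#2: dominated by #5 (capacity 808≥641, unit cost 20≤31, defect rate 7.4≤9.2).
#3: dominated by #1 (capacity 582≥153, unit cost 11≤54, defect rate 6.1≤8.3).
#4: dominated by #1 (capacity 582≥330, unit cost 11≤60, defect rate 6.1≤6.6).
#5: not dominated (best capacity).
#6: not dominated (best defect rate).
#7: not dominated.
Pareto-optimal: #1, #5, #6, #7 → 4.

4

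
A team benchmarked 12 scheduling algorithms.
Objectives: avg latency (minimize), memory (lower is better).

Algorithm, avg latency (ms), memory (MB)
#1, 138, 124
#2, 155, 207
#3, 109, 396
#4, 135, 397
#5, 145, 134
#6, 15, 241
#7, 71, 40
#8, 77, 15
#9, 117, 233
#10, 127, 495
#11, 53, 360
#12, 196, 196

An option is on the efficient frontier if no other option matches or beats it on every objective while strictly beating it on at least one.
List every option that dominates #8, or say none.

none

#1: worse on avg latency (138 vs 77).
#2: worse on avg latency (155 vs 77).
#3: worse on avg latency (109 vs 77).
#4: worse on avg latency (135 vs 77).
#5: worse on avg latency (145 vs 77).
#6: worse on memory (241 vs 15).
#7: worse on memory (40 vs 15).
#9: worse on avg latency (117 vs 77).
#10: worse on avg latency (127 vs 77).
#11: worse on memory (360 vs 15).
#12: worse on avg latency (196 vs 77).
No option dominates #8.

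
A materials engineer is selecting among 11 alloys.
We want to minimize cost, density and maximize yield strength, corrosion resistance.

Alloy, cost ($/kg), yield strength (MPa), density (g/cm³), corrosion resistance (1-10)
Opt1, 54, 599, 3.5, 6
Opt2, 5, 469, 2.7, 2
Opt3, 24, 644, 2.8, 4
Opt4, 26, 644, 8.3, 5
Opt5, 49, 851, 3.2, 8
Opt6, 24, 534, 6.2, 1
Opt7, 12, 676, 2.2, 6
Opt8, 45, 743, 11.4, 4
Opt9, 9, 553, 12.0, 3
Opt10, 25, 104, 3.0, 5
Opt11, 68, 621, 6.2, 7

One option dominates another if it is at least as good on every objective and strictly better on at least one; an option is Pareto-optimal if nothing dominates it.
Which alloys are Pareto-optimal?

Opt2, Opt5, Opt7, Opt8, Opt9

Opt1: dominated by Opt5 (cost 49≤54, yield strength 851≥599, density 3.2≤3.5, corrosion resistance 8≥6).
Opt2: not dominated (best cost).
Opt3: dominated by Opt7 (cost 12≤24, yield strength 676≥644, density 2.2≤2.8, corrosion resistance 6≥4).
Opt4: dominated by Opt7 (cost 12≤26, yield strength 676≥644, density 2.2≤8.3, corrosion resistance 6≥5).
Opt5: not dominated (best yield strength).
Opt6: dominated by Opt3 (cost 24≤24, yield strength 644≥534, density 2.8≤6.2, corrosion resistance 4≥1).
Opt7: not dominated (best density).
Opt8: not dominated.
Opt9: not dominated.
Opt10: dominated by Opt7 (cost 12≤25, yield strength 676≥104, density 2.2≤3.0, corrosion resistance 6≥5).
Opt11: dominated by Opt5 (cost 49≤68, yield strength 851≥621, density 3.2≤6.2, corrosion resistance 8≥7).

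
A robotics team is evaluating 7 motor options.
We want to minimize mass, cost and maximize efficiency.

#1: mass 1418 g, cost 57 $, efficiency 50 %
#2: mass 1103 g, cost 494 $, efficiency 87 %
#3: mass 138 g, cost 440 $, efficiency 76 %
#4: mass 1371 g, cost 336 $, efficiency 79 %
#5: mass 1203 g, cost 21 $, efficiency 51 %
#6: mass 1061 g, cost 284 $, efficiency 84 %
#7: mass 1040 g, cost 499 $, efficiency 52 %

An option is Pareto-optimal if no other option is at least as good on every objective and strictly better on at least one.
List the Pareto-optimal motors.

#2, #3, #5, #6

#1: dominated by #5 (mass 1203≤1418, cost 21≤57, efficiency 51≥50).
#2: not dominated (best efficiency).
#3: not dominated (best mass).
#4: dominated by #6 (mass 1061≤1371, cost 284≤336, efficiency 84≥79).
#5: not dominated (best cost).
#6: not dominated.
#7: dominated by #3 (mass 138≤1040, cost 440≤499, efficiency 76≥52).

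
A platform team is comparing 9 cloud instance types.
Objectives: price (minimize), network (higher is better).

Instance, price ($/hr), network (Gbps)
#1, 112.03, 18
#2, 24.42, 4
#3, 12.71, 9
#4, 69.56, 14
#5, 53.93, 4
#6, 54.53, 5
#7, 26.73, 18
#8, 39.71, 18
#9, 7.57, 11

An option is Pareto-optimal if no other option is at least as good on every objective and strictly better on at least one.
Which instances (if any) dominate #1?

#7: price 26.73≤112.03, network 18≥18 — dominates #1.
#8: price 39.71≤112.03, network 18≥18 — dominates #1.
Others (#2, #3, #4, #5, #6, #9) are each worse than #1 on at least one objective.

#7, #8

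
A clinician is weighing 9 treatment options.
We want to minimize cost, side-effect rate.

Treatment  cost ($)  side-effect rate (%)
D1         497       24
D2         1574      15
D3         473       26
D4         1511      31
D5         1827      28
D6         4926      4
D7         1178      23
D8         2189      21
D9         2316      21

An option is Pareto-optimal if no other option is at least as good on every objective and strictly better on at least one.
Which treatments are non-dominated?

D1: not dominated.
D2: not dominated.
D3: not dominated (best cost).
D4: dominated by D1 (cost 497≤1511, side-effect rate 24≤31).
D5: dominated by D1 (cost 497≤1827, side-effect rate 24≤28).
D6: not dominated (best side-effect rate).
D7: not dominated.
D8: dominated by D2 (cost 1574≤2189, side-effect rate 15≤21).
D9: dominated by D2 (cost 1574≤2316, side-effect rate 15≤21).

D1, D2, D3, D6, D7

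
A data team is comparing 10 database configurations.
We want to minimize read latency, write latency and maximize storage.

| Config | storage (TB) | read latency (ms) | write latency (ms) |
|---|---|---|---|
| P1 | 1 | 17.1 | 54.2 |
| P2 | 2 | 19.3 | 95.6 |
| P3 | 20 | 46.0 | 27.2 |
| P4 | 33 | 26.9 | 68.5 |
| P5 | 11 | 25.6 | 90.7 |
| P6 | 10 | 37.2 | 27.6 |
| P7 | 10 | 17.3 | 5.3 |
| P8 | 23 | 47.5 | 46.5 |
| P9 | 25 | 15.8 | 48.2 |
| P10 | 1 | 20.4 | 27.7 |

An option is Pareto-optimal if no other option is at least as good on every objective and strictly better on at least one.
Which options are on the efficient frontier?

P1: dominated by P9 (storage 25≥1, read latency 15.8≤17.1, write latency 48.2≤54.2).
P2: dominated by P7 (storage 10≥2, read latency 17.3≤19.3, write latency 5.3≤95.6).
P3: not dominated.
P4: not dominated (best storage).
P5: dominated by P9 (storage 25≥11, read latency 15.8≤25.6, write latency 48.2≤90.7).
P6: dominated by P7 (storage 10≥10, read latency 17.3≤37.2, write latency 5.3≤27.6).
P7: not dominated (best write latency).
P8: not dominated.
P9: not dominated (best read latency).
P10: dominated by P7 (storage 10≥1, read latency 17.3≤20.4, write latency 5.3≤27.7).

P3, P4, P7, P8, P9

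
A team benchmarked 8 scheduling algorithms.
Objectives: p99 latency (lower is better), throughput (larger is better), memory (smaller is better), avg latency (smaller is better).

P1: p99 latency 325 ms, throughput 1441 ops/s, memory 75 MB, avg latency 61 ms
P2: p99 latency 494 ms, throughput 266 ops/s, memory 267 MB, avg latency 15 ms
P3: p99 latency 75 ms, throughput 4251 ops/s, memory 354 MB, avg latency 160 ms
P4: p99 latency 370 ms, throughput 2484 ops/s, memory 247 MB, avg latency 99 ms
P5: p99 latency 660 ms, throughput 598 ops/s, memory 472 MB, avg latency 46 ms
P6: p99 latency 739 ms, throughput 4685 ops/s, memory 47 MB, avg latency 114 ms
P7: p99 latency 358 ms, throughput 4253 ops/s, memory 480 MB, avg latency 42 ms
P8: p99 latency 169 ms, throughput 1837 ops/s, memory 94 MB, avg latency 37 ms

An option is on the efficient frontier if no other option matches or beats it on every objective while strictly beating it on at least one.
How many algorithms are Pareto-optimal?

7

P1: not dominated.
P2: not dominated (best avg latency).
P3: not dominated (best p99 latency).
P4: not dominated.
P5: dominated by P8 (p99 latency 169≤660, throughput 1837≥598, memory 94≤472, avg latency 37≤46).
P6: not dominated (best throughput).
P7: not dominated.
P8: not dominated.
Pareto-optimal: P1, P2, P3, P4, P6, P7, P8 → 7.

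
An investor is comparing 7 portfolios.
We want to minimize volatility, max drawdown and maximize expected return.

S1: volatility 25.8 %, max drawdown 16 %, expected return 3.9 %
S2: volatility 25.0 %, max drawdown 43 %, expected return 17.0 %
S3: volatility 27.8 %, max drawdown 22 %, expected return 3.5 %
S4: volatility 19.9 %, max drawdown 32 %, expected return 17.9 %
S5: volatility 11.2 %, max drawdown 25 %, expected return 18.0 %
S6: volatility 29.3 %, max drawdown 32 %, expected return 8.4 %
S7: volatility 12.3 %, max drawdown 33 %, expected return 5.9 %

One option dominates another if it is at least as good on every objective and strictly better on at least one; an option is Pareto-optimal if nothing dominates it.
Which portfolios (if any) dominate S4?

S5: volatility 11.2≤19.9, max drawdown 25≤32, expected return 18.0≥17.9 — dominates S4.
Others (S1, S2, S3, S6, S7) are each worse than S4 on at least one objective.

S5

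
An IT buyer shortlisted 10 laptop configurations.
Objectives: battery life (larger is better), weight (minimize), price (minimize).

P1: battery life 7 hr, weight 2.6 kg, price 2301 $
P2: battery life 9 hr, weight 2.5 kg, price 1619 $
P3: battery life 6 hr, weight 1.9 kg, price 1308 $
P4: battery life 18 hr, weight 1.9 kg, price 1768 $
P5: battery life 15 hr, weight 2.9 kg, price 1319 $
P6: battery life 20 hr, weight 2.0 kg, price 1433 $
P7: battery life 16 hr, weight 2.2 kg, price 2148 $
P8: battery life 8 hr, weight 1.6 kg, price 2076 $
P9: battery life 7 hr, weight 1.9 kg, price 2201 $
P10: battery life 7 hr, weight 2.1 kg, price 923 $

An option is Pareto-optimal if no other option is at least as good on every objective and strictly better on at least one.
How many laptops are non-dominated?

6

P1: dominated by P2 (battery life 9≥7, weight 2.5≤2.6, price 1619≤2301).
P2: dominated by P6 (battery life 20≥9, weight 2.0≤2.5, price 1433≤1619).
P3: not dominated.
P4: not dominated.
P5: not dominated.
P6: not dominated (best battery life).
P7: dominated by P4 (battery life 18≥16, weight 1.9≤2.2, price 1768≤2148).
P8: not dominated (best weight).
P9: dominated by P4 (battery life 18≥7, weight 1.9≤1.9, price 1768≤2201).
P10: not dominated (best price).
Pareto-optimal: P3, P4, P5, P6, P8, P10 → 6.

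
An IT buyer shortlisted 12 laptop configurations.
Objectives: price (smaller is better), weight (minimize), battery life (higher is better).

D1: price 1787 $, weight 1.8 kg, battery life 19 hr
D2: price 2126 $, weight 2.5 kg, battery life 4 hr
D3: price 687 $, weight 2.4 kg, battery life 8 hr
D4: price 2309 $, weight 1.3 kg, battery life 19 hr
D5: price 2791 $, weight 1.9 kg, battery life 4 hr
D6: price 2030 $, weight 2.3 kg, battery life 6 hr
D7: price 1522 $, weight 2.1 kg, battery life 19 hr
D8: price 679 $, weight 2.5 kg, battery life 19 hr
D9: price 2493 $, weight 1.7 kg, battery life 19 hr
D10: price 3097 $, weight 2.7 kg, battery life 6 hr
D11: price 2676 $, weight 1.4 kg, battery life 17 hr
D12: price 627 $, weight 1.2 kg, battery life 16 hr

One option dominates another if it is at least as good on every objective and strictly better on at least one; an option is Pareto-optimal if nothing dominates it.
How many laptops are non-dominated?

D1: not dominated.
D2: dominated by D1 (price 1787≤2126, weight 1.8≤2.5, battery life 19≥4).
D3: dominated by D12 (price 627≤687, weight 1.2≤2.4, battery life 16≥8).
D4: not dominated.
D5: dominated by D1 (price 1787≤2791, weight 1.8≤1.9, battery life 19≥4).
D6: dominated by D1 (price 1787≤2030, weight 1.8≤2.3, battery life 19≥6).
D7: not dominated.
D8: not dominated.
D9: dominated by D4 (price 2309≤2493, weight 1.3≤1.7, battery life 19≥19).
D10: dominated by D1 (price 1787≤3097, weight 1.8≤2.7, battery life 19≥6).
D11: dominated by D4 (price 2309≤2676, weight 1.3≤1.4, battery life 19≥17).
D12: not dominated (best price).
Pareto-optimal: D1, D4, D7, D8, D12 → 5.

5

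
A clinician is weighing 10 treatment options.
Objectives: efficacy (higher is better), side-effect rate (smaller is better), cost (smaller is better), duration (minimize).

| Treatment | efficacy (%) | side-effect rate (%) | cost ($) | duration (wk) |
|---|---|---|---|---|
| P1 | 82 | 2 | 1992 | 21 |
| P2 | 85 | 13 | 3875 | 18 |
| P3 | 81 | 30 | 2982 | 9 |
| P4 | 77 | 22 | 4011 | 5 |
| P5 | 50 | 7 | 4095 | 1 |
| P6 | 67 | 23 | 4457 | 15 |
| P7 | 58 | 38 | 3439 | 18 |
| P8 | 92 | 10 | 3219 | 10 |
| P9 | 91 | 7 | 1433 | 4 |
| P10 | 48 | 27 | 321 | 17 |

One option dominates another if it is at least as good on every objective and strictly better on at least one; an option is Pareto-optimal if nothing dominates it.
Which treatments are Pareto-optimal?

P1: not dominated (best side-effect rate).
P2: dominated by P8 (efficacy 92≥85, side-effect rate 10≤13, cost 3219≤3875, duration 10≤18).
P3: dominated by P9 (efficacy 91≥81, side-effect rate 7≤30, cost 1433≤2982, duration 4≤9).
P4: dominated by P9 (efficacy 91≥77, side-effect rate 7≤22, cost 1433≤4011, duration 4≤5).
P5: not dominated (best duration).
P6: dominated by P4 (efficacy 77≥67, side-effect rate 22≤23, cost 4011≤4457, duration 5≤15).
P7: dominated by P3 (efficacy 81≥58, side-effect rate 30≤38, cost 2982≤3439, duration 9≤18).
P8: not dominated (best efficacy).
P9: not dominated.
P10: not dominated (best cost).

P1, P5, P8, P9, P10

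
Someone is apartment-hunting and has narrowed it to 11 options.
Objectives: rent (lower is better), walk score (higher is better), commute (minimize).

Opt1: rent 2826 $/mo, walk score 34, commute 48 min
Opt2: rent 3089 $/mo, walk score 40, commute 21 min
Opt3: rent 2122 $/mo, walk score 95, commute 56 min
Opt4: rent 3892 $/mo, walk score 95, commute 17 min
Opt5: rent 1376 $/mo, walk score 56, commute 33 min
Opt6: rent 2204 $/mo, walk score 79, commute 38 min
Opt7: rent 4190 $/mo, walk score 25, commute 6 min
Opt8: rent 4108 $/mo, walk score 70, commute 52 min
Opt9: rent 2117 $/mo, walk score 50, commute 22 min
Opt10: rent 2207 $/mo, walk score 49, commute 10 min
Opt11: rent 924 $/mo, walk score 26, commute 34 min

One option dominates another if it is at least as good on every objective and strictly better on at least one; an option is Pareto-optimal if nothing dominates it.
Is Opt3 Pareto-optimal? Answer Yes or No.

Opt1: worse on rent (2826 vs 2122).
Opt2: worse on rent (3089 vs 2122).
Opt4: worse on rent (3892 vs 2122).
Opt5: worse on walk score (56 vs 95).
Opt6: worse on rent (2204 vs 2122).
Opt7: worse on rent (4190 vs 2122).
Opt8: worse on rent (4108 vs 2122).
Opt9: worse on walk score (50 vs 95).
Opt10: worse on rent (2207 vs 2122).
Opt11: worse on walk score (26 vs 95).
No option is at least as good as Opt3 on every objective and strictly better on one.

Yes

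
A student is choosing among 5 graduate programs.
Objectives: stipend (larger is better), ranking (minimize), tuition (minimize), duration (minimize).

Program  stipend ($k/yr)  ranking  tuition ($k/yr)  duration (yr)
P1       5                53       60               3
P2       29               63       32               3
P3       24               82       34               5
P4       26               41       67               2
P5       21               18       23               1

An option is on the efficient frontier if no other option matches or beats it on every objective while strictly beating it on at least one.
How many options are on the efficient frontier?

3

P1: dominated by P5 (stipend 21≥5, ranking 18≤53, tuition 23≤60, duration 1≤3).
P2: not dominated (best stipend).
P3: dominated by P2 (stipend 29≥24, ranking 63≤82, tuition 32≤34, duration 3≤5).
P4: not dominated.
P5: not dominated (best ranking).
Pareto-optimal: P2, P4, P5 → 3.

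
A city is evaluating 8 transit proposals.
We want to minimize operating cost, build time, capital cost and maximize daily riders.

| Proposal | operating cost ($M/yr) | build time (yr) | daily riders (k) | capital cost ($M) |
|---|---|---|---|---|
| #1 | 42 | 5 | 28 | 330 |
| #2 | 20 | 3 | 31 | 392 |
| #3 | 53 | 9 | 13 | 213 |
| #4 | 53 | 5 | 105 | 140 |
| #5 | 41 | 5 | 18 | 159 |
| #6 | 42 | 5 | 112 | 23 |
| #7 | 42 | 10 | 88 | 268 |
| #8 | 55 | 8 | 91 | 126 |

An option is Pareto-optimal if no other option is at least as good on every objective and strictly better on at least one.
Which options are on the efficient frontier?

#2, #5, #6

#1: dominated by #6 (operating cost 42≤42, build time 5≤5, daily riders 112≥28, capital cost 23≤330).
#2: not dominated (best operating cost).
#3: dominated by #4 (operating cost 53≤53, build time 5≤9, daily riders 105≥13, capital cost 140≤213).
#4: dominated by #6 (operating cost 42≤53, build time 5≤5, daily riders 112≥105, capital cost 23≤140).
#5: not dominated.
#6: not dominated (best daily riders).
#7: dominated by #6 (operating cost 42≤42, build time 5≤10, daily riders 112≥88, capital cost 23≤268).
#8: dominated by #6 (operating cost 42≤55, build time 5≤8, daily riders 112≥91, capital cost 23≤126).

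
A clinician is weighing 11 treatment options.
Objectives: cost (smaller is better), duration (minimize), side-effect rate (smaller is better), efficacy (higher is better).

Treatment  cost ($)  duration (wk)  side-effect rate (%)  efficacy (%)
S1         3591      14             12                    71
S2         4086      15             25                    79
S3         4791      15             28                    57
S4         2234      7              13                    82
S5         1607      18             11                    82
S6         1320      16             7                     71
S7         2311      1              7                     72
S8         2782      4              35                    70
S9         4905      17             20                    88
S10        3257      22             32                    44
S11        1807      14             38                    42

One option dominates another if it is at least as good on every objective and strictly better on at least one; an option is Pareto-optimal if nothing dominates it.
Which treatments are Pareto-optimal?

S1: dominated by S7 (cost 2311≤3591, duration 1≤14, side-effect rate 7≤12, efficacy 72≥71).
S2: dominated by S4 (cost 2234≤4086, duration 7≤15, side-effect rate 13≤25, efficacy 82≥79).
S3: dominated by S1 (cost 3591≤4791, duration 14≤15, side-effect rate 12≤28, efficacy 71≥57).
S4: not dominated.
S5: not dominated.
S6: not dominated (best cost).
S7: not dominated (best duration).
S8: dominated by S7 (cost 2311≤2782, duration 1≤4, side-effect rate 7≤35, efficacy 72≥70).
S9: not dominated (best efficacy).
S10: dominated by S4 (cost 2234≤3257, duration 7≤22, side-effect rate 13≤32, efficacy 82≥44).
S11: not dominated.

S4, S5, S6, S7, S9, S11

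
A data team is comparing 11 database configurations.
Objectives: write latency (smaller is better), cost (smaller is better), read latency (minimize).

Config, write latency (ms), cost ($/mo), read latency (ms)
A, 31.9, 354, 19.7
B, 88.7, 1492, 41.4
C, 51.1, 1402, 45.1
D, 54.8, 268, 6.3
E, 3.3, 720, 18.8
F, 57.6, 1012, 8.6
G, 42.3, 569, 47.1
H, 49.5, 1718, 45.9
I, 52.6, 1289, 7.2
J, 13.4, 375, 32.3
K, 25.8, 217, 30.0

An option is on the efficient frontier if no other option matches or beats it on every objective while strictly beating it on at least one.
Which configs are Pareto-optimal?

A, D, E, I, J, K

A: not dominated.
B: dominated by A (write latency 31.9≤88.7, cost 354≤1492, read latency 19.7≤41.4).
C: dominated by A (write latency 31.9≤51.1, cost 354≤1402, read latency 19.7≤45.1).
D: not dominated (best read latency).
E: not dominated (best write latency).
F: dominated by D (write latency 54.8≤57.6, cost 268≤1012, read latency 6.3≤8.6).
G: dominated by A (write latency 31.9≤42.3, cost 354≤569, read latency 19.7≤47.1).
H: dominated by A (write latency 31.9≤49.5, cost 354≤1718, read latency 19.7≤45.9).
I: not dominated.
J: not dominated.
K: not dominated (best cost).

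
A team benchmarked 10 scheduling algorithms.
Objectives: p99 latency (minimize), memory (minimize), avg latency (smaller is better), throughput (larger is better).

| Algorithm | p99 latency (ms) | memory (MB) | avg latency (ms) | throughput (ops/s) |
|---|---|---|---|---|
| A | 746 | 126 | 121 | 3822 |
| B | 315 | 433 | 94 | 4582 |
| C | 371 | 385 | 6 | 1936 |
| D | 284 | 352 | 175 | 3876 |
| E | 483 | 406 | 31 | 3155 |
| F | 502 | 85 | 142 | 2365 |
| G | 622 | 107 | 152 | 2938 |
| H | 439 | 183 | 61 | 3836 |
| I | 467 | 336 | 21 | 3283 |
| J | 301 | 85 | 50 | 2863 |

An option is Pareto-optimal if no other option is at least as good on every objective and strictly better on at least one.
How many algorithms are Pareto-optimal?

A: not dominated.
B: not dominated (best throughput).
C: not dominated (best avg latency).
D: not dominated (best p99 latency).
E: dominated by I (p99 latency 467≤483, memory 336≤406, avg latency 21≤31, throughput 3283≥3155).
F: dominated by J (p99 latency 301≤502, memory 85≤85, avg latency 50≤142, throughput 2863≥2365).
G: not dominated.
H: not dominated.
I: not dominated.
J: not dominated.
Pareto-optimal: A, B, C, D, G, H, I, J → 8.

8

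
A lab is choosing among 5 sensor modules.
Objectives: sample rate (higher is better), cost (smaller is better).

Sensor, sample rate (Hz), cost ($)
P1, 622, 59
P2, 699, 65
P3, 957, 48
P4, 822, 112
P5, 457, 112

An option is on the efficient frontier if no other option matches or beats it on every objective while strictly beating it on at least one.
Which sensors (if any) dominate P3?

P1: worse on sample rate (622 vs 957).
P2: worse on sample rate (699 vs 957).
P4: worse on sample rate (822 vs 957).
P5: worse on sample rate (457 vs 957).
No option dominates P3.

none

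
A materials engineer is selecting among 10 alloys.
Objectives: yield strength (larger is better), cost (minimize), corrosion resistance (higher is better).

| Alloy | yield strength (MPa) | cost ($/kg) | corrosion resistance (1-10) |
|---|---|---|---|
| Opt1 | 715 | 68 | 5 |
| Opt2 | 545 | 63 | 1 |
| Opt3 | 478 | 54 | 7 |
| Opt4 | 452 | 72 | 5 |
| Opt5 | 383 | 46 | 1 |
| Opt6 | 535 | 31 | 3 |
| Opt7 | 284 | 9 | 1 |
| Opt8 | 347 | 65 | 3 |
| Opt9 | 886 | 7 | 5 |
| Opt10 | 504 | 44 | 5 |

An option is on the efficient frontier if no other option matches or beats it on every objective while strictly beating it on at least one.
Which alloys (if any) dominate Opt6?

Opt9

Opt9: yield strength 886≥535, cost 7≤31, corrosion resistance 5≥3 — dominates Opt6.
Others (Opt1, Opt2, Opt3, Opt4, Opt5, Opt7, Opt8, Opt10) are each worse than Opt6 on at least one objective.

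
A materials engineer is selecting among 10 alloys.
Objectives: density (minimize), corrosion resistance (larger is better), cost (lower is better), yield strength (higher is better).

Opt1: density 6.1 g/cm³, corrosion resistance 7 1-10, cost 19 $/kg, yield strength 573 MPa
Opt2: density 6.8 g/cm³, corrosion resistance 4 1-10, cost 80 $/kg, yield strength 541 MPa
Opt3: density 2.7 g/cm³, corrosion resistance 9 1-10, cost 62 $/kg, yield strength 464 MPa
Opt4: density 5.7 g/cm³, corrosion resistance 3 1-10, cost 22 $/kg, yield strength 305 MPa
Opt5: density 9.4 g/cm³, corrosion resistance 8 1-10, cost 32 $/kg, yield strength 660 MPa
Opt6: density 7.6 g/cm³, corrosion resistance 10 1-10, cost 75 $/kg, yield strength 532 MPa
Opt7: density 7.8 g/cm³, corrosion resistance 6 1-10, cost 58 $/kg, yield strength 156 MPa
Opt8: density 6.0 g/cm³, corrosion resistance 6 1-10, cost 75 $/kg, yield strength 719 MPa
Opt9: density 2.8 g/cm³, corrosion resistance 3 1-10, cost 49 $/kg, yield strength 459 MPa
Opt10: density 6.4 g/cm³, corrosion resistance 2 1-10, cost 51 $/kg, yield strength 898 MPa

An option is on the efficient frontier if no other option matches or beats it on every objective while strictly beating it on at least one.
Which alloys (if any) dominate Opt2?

Opt1: density 6.1≤6.8, corrosion resistance 7≥4, cost 19≤80, yield strength 573≥541 — dominates Opt2.
Opt8: density 6.0≤6.8, corrosion resistance 6≥4, cost 75≤80, yield strength 719≥541 — dominates Opt2.
Others (Opt3, Opt4, Opt5, Opt6, Opt7, Opt9, Opt10) are each worse than Opt2 on at least one objective.

Opt1, Opt8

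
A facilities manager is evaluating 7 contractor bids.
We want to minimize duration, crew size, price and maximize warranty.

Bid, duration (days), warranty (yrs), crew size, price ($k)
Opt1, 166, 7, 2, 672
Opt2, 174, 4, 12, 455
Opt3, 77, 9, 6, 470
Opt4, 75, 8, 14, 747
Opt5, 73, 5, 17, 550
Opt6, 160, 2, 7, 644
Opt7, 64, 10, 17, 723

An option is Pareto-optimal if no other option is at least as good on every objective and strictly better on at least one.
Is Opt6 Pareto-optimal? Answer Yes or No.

No

Opt3 vs Opt6: duration 77≤160, warranty 9≥2, crew size 6≤7, price 470≤644 — Opt3 is at least as good on every objective and strictly better on at least one, so Opt3 dominates Opt6.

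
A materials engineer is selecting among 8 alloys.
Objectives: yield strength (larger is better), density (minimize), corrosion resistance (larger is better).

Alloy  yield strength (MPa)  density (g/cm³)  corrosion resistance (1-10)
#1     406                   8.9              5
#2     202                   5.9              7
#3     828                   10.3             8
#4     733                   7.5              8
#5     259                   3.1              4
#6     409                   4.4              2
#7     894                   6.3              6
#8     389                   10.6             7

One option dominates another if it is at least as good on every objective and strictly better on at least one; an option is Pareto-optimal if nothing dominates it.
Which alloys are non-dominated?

#2, #3, #4, #5, #6, #7

#1: dominated by #4 (yield strength 733≥406, density 7.5≤8.9, corrosion resistance 8≥5).
#2: not dominated.
#3: not dominated.
#4: not dominated.
#5: not dominated (best density).
#6: not dominated.
#7: not dominated (best yield strength).
#8: dominated by #3 (yield strength 828≥389, density 10.3≤10.6, corrosion resistance 8≥7).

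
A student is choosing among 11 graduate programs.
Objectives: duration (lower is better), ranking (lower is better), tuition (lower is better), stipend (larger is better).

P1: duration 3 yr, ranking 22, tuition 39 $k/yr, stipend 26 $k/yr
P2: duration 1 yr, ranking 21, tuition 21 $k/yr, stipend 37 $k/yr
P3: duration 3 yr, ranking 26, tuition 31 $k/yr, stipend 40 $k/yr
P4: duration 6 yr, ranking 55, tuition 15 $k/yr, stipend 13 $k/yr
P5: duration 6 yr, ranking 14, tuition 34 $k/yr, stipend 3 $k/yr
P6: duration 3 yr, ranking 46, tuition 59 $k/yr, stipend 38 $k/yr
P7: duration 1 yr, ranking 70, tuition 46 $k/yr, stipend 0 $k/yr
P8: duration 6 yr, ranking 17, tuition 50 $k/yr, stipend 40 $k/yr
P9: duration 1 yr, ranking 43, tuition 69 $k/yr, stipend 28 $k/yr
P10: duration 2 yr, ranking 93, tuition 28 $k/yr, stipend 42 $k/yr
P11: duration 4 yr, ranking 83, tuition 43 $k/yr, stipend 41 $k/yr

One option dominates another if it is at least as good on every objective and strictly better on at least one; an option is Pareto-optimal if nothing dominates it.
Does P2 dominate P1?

P2 vs P1: duration 1≤3, ranking 21≤22, tuition 21≤39, stipend 37≥26 — P2 is at least as good on every objective with at least one strict improvement.

Yes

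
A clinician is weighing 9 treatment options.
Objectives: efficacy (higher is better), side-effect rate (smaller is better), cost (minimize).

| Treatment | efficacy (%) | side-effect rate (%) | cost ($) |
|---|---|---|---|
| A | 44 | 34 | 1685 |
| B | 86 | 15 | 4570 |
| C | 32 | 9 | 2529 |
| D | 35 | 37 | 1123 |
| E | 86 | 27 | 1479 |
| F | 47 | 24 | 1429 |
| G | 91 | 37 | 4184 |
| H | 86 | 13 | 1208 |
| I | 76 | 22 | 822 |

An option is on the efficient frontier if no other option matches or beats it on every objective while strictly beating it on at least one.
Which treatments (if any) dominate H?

none

A: worse on efficacy (44 vs 86).
B: worse on side-effect rate (15 vs 13).
C: worse on efficacy (32 vs 86).
D: worse on efficacy (35 vs 86).
E: worse on side-effect rate (27 vs 13).
F: worse on efficacy (47 vs 86).
G: worse on side-effect rate (37 vs 13).
I: worse on efficacy (76 vs 86).
No option dominates H.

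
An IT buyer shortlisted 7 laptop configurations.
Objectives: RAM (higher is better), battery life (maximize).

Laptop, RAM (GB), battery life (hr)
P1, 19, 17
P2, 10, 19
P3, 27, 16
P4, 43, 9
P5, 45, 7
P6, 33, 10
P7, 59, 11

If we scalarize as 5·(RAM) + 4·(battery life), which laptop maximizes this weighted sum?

P1: 5·19 + 4·17 = 163
P2: 5·10 + 4·19 = 126
P3: 5·27 + 4·16 = 199
P4: 5·43 + 4·9 = 251
P5: 5·45 + 4·7 = 253
P6: 5·33 + 4·10 = 205
P7: 5·59 + 4·11 = 339
Highest: P7 at 339.

P7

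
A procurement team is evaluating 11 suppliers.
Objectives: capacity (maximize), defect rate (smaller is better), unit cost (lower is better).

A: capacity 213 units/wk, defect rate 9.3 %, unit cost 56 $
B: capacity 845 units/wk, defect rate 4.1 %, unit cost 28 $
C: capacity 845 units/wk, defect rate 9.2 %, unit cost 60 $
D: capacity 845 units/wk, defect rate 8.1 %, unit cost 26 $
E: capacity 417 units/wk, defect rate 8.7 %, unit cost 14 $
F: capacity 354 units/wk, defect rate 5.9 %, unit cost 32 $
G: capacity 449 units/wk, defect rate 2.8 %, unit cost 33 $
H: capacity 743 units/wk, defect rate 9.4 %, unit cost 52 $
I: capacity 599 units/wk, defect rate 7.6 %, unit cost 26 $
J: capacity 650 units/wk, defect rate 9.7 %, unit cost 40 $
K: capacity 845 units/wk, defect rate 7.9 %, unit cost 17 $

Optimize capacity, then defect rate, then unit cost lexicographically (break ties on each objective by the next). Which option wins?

B

First maximize capacity: best is 845, kept {B, C, D, K}.
Then minimize defect rate: best is 4.1, kept {B}.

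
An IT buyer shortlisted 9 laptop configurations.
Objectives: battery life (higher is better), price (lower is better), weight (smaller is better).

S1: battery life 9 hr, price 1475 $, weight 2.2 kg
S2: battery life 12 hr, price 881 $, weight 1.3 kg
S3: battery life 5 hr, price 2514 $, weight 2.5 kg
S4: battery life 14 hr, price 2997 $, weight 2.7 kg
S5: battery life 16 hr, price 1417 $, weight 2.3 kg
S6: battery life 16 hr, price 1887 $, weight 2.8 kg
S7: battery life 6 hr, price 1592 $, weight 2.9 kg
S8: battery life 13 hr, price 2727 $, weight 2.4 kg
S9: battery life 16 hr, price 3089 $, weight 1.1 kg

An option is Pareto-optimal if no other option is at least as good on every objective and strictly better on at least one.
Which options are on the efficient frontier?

S1: dominated by S2 (battery life 12≥9, price 881≤1475, weight 1.3≤2.2).
S2: not dominated (best price).
S3: dominated by S1 (battery life 9≥5, price 1475≤2514, weight 2.2≤2.5).
S4: dominated by S5 (battery life 16≥14, price 1417≤2997, weight 2.3≤2.7).
S5: not dominated.
S6: dominated by S5 (battery life 16≥16, price 1417≤1887, weight 2.3≤2.8).
S7: dominated by S1 (battery life 9≥6, price 1475≤1592, weight 2.2≤2.9).
S8: dominated by S5 (battery life 16≥13, price 1417≤2727, weight 2.3≤2.4).
S9: not dominated (best weight).

S2, S5, S9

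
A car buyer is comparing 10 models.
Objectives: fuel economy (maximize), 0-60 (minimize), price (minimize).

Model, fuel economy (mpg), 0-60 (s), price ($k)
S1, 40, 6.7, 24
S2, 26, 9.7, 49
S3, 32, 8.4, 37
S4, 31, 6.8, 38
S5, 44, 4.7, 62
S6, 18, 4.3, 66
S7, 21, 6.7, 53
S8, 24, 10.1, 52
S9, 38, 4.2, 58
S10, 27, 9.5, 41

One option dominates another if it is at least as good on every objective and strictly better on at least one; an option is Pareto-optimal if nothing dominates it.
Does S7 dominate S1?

No

S7 vs S1: S7 is worse on fuel economy (21 vs 40), so it does not dominate S1.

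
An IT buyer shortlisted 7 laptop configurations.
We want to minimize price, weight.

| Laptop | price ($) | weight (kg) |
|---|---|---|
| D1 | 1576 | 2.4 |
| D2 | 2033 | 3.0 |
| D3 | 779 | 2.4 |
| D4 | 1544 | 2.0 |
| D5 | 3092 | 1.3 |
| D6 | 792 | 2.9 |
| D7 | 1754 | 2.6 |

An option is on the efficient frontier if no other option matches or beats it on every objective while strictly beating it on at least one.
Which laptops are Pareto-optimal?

D3, D4, D5

D1: dominated by D3 (price 779≤1576, weight 2.4≤2.4).
D2: dominated by D1 (price 1576≤2033, weight 2.4≤3.0).
D3: not dominated (best price).
D4: not dominated.
D5: not dominated (best weight).
D6: dominated by D3 (price 779≤792, weight 2.4≤2.9).
D7: dominated by D1 (price 1576≤1754, weight 2.4≤2.6).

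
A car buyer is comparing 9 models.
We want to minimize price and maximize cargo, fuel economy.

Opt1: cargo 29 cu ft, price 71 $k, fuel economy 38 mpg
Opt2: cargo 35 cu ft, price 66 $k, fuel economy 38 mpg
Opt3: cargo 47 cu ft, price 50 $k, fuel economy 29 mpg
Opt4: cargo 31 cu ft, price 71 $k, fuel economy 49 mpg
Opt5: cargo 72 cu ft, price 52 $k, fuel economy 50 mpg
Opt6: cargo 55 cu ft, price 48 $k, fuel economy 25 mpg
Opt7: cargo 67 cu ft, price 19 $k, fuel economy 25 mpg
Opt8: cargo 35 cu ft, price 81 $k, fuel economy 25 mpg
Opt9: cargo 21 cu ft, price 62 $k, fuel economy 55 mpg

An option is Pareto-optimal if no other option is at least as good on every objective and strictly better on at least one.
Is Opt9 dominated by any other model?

Opt1: worse on price (71 vs 62).
Opt2: worse on price (66 vs 62).
Opt3: worse on fuel economy (29 vs 55).
Opt4: worse on price (71 vs 62).
Opt5: worse on fuel economy (50 vs 55).
Opt6: worse on fuel economy (25 vs 55).
Opt7: worse on fuel economy (25 vs 55).
Opt8: worse on price (81 vs 62).
No option is at least as good as Opt9 on every objective and strictly better on one.

No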